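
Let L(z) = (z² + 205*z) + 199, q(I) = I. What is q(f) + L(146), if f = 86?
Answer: 51531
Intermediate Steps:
L(z) = 199 + z² + 205*z
q(f) + L(146) = 86 + (199 + 146² + 205*146) = 86 + (199 + 21316 + 29930) = 86 + 51445 = 51531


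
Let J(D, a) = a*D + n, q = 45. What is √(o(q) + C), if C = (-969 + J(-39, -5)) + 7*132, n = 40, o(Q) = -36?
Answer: √154 ≈ 12.410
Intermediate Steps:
J(D, a) = 40 + D*a (J(D, a) = a*D + 40 = D*a + 40 = 40 + D*a)
C = 190 (C = (-969 + (40 - 39*(-5))) + 7*132 = (-969 + (40 + 195)) + 924 = (-969 + 235) + 924 = -734 + 924 = 190)
√(o(q) + C) = √(-36 + 190) = √154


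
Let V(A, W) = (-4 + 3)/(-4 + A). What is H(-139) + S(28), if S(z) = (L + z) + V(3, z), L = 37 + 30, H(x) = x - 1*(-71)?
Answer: 28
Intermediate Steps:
H(x) = 71 + x (H(x) = x + 71 = 71 + x)
V(A, W) = -1/(-4 + A)
L = 67
S(z) = 68 + z (S(z) = (67 + z) - 1/(-4 + 3) = (67 + z) - 1/(-1) = (67 + z) - 1*(-1) = (67 + z) + 1 = 68 + z)
H(-139) + S(28) = (71 - 139) + (68 + 28) = -68 + 96 = 28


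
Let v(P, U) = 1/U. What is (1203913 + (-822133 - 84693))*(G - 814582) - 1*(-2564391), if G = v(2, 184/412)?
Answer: -11131930679217/46 ≈ -2.4200e+11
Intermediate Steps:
G = 103/46 (G = 1/(184/412) = 1/(184*(1/412)) = 1/(46/103) = 103/46 ≈ 2.2391)
(1203913 + (-822133 - 84693))*(G - 814582) - 1*(-2564391) = (1203913 + (-822133 - 84693))*(103/46 - 814582) - 1*(-2564391) = (1203913 - 906826)*(-37470669/46) + 2564391 = 297087*(-37470669/46) + 2564391 = -11132048641203/46 + 2564391 = -11131930679217/46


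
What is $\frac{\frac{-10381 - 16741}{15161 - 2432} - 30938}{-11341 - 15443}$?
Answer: $\frac{98459231}{85233384} \approx 1.1552$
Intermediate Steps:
$\frac{\frac{-10381 - 16741}{15161 - 2432} - 30938}{-11341 - 15443} = \frac{- \frac{27122}{12729} - 30938}{-26784} = \left(\left(-27122\right) \frac{1}{12729} - 30938\right) \left(- \frac{1}{26784}\right) = \left(- \frac{27122}{12729} - 30938\right) \left(- \frac{1}{26784}\right) = \left(- \frac{393836924}{12729}\right) \left(- \frac{1}{26784}\right) = \frac{98459231}{85233384}$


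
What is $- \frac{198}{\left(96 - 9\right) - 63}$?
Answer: $- \frac{33}{4} \approx -8.25$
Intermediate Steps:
$- \frac{198}{\left(96 - 9\right) - 63} = - \frac{198}{87 - 63} = - \frac{198}{24} = \left(-198\right) \frac{1}{24} = - \frac{33}{4}$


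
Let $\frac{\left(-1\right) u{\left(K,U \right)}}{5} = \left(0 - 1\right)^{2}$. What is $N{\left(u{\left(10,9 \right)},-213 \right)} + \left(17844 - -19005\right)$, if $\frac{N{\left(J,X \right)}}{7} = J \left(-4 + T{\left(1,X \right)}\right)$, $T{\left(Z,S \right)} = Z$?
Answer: $36954$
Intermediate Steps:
$u{\left(K,U \right)} = -5$ ($u{\left(K,U \right)} = - 5 \left(0 - 1\right)^{2} = - 5 \left(-1\right)^{2} = \left(-5\right) 1 = -5$)
$N{\left(J,X \right)} = - 21 J$ ($N{\left(J,X \right)} = 7 J \left(-4 + 1\right) = 7 J \left(-3\right) = 7 \left(- 3 J\right) = - 21 J$)
$N{\left(u{\left(10,9 \right)},-213 \right)} + \left(17844 - -19005\right) = \left(-21\right) \left(-5\right) + \left(17844 - -19005\right) = 105 + \left(17844 + 19005\right) = 105 + 36849 = 36954$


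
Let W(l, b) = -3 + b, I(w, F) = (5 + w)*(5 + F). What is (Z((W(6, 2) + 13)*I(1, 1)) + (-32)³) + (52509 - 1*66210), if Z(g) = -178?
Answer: -46647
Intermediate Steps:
I(w, F) = (5 + F)*(5 + w)
(Z((W(6, 2) + 13)*I(1, 1)) + (-32)³) + (52509 - 1*66210) = (-178 + (-32)³) + (52509 - 1*66210) = (-178 - 32768) + (52509 - 66210) = -32946 - 13701 = -46647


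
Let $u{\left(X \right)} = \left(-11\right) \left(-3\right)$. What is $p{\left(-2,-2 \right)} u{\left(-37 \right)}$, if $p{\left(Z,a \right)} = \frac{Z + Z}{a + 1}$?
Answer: $132$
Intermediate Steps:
$u{\left(X \right)} = 33$
$p{\left(Z,a \right)} = \frac{2 Z}{1 + a}$
$p{\left(-2,-2 \right)} u{\left(-37 \right)} = 2 \left(-2\right) \frac{1}{1 - 2} \cdot 33 = 2 \left(-2\right) \frac{1}{-1} \cdot 33 = 2 \left(-2\right) \left(-1\right) 33 = 4 \cdot 33 = 132$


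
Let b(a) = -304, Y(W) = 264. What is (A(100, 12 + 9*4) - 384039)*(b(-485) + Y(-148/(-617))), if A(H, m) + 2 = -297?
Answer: 15373520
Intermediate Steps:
A(H, m) = -299 (A(H, m) = -2 - 297 = -299)
(A(100, 12 + 9*4) - 384039)*(b(-485) + Y(-148/(-617))) = (-299 - 384039)*(-304 + 264) = -384338*(-40) = 15373520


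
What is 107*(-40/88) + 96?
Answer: 521/11 ≈ 47.364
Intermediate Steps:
107*(-40/88) + 96 = 107*(-40*1/88) + 96 = 107*(-5/11) + 96 = -535/11 + 96 = 521/11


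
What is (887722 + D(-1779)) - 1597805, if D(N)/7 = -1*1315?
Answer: -719288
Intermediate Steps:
D(N) = -9205 (D(N) = 7*(-1*1315) = 7*(-1315) = -9205)
(887722 + D(-1779)) - 1597805 = (887722 - 9205) - 1597805 = 878517 - 1597805 = -719288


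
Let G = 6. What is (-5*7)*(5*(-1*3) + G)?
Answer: 315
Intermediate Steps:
(-5*7)*(5*(-1*3) + G) = (-5*7)*(5*(-1*3) + 6) = -35*(5*(-3) + 6) = -35*(-15 + 6) = -35*(-9) = 315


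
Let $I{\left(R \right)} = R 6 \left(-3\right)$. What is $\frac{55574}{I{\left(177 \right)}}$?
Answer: $- \frac{27787}{1593} \approx -17.443$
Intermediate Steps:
$I{\left(R \right)} = - 18 R$ ($I{\left(R \right)} = 6 R \left(-3\right) = - 18 R$)
$\frac{55574}{I{\left(177 \right)}} = \frac{55574}{\left(-18\right) 177} = \frac{55574}{-3186} = 55574 \left(- \frac{1}{3186}\right) = - \frac{27787}{1593}$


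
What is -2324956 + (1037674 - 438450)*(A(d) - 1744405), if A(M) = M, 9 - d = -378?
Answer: -1045059766988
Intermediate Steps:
d = 387 (d = 9 - 1*(-378) = 9 + 378 = 387)
-2324956 + (1037674 - 438450)*(A(d) - 1744405) = -2324956 + (1037674 - 438450)*(387 - 1744405) = -2324956 + 599224*(-1744018) = -2324956 - 1045057442032 = -1045059766988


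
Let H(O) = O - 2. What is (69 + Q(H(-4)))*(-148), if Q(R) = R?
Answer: -9324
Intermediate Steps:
H(O) = -2 + O
(69 + Q(H(-4)))*(-148) = (69 + (-2 - 4))*(-148) = (69 - 6)*(-148) = 63*(-148) = -9324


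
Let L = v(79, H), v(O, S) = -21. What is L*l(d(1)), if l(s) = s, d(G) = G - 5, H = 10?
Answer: 84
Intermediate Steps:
d(G) = -5 + G
L = -21
L*l(d(1)) = -21*(-5 + 1) = -21*(-4) = 84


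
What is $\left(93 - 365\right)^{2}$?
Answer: $73984$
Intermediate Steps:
$\left(93 - 365\right)^{2} = \left(-272\right)^{2} = 73984$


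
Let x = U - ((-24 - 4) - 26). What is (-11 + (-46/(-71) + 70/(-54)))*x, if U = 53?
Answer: -2389310/1917 ≈ -1246.4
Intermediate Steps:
x = 107 (x = 53 - ((-24 - 4) - 26) = 53 - (-28 - 26) = 53 - 1*(-54) = 53 + 54 = 107)
(-11 + (-46/(-71) + 70/(-54)))*x = (-11 + (-46/(-71) + 70/(-54)))*107 = (-11 + (-46*(-1/71) + 70*(-1/54)))*107 = (-11 + (46/71 - 35/27))*107 = (-11 - 1243/1917)*107 = -22330/1917*107 = -2389310/1917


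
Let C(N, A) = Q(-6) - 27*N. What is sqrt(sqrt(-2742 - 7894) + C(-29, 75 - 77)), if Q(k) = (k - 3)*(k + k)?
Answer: sqrt(891 + 2*I*sqrt(2659)) ≈ 29.899 + 1.7246*I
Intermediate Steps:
Q(k) = 2*k*(-3 + k) (Q(k) = (-3 + k)*(2*k) = 2*k*(-3 + k))
C(N, A) = 108 - 27*N (C(N, A) = 2*(-6)*(-3 - 6) - 27*N = 2*(-6)*(-9) - 27*N = 108 - 27*N)
sqrt(sqrt(-2742 - 7894) + C(-29, 75 - 77)) = sqrt(sqrt(-2742 - 7894) + (108 - 27*(-29))) = sqrt(sqrt(-10636) + (108 + 783)) = sqrt(2*I*sqrt(2659) + 891) = sqrt(891 + 2*I*sqrt(2659))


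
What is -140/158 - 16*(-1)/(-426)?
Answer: -15542/16827 ≈ -0.92363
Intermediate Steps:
-140/158 - 16*(-1)/(-426) = -140*1/158 + 16*(-1/426) = -70/79 - 8/213 = -15542/16827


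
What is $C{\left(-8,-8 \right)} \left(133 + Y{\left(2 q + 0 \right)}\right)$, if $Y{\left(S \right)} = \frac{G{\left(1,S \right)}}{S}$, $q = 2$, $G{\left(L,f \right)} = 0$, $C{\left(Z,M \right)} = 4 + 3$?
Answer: $931$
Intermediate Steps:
$C{\left(Z,M \right)} = 7$
$Y{\left(S \right)} = 0$ ($Y{\left(S \right)} = \frac{0}{S} = 0$)
$C{\left(-8,-8 \right)} \left(133 + Y{\left(2 q + 0 \right)}\right) = 7 \left(133 + 0\right) = 7 \cdot 133 = 931$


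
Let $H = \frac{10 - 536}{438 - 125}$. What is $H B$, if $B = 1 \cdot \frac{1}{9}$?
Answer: $- \frac{526}{2817} \approx -0.18672$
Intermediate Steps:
$B = \frac{1}{9}$ ($B = 1 \cdot \frac{1}{9} = \frac{1}{9} \approx 0.11111$)
$H = - \frac{526}{313} \approx -1.6805$
$H B = \left(- \frac{526}{313}\right) \frac{1}{9} = - \frac{526}{2817}$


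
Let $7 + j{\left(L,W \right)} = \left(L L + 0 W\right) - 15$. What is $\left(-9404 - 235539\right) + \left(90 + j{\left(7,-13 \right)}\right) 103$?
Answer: $-232892$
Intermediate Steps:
$j{\left(L,W \right)} = -22 + L^{2}$ ($j{\left(L,W \right)} = -7 + \left(\left(L L + 0 W\right) - 15\right) = -7 + \left(\left(L^{2} + 0\right) - 15\right) = -7 + \left(L^{2} - 15\right) = -7 + \left(-15 + L^{2}\right) = -22 + L^{2}$)
$\left(-9404 - 235539\right) + \left(90 + j{\left(7,-13 \right)}\right) 103 = \left(-9404 - 235539\right) + \left(90 - \left(22 - 7^{2}\right)\right) 103 = -244943 + \left(90 + \left(-22 + 49\right)\right) 103 = -244943 + \left(90 + 27\right) 103 = -244943 + 117 \cdot 103 = -244943 + 12051 = -232892$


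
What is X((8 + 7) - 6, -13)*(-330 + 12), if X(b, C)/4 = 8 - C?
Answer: -26712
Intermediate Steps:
X(b, C) = 32 - 4*C (X(b, C) = 4*(8 - C) = 32 - 4*C)
X((8 + 7) - 6, -13)*(-330 + 12) = (32 - 4*(-13))*(-330 + 12) = (32 + 52)*(-318) = 84*(-318) = -26712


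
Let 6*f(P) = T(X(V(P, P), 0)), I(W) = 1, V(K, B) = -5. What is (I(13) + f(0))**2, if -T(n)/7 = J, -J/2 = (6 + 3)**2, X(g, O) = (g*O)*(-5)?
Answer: 36100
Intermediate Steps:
X(g, O) = -5*O*g (X(g, O) = (O*g)*(-5) = -5*O*g)
J = -162 (J = -2*(6 + 3)**2 = -2*9**2 = -2*81 = -162)
T(n) = 1134 (T(n) = -7*(-162) = 1134)
f(P) = 189 (f(P) = (1/6)*1134 = 189)
(I(13) + f(0))**2 = (1 + 189)**2 = 190**2 = 36100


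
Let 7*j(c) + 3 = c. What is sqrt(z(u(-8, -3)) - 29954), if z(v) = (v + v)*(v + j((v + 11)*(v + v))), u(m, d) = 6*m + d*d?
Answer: I*sqrt(2509514)/7 ≈ 226.31*I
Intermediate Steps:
j(c) = -3/7 + c/7
u(m, d) = d**2 + 6*m (u(m, d) = 6*m + d**2 = d**2 + 6*m)
z(v) = 2*v*(-3/7 + v + 2*v*(11 + v)/7) (z(v) = (v + v)*(v + (-3/7 + ((v + 11)*(v + v))/7)) = (2*v)*(v + (-3/7 + ((11 + v)*(2*v))/7)) = (2*v)*(v + (-3/7 + (2*v*(11 + v))/7)) = (2*v)*(v + (-3/7 + 2*v*(11 + v)/7)) = (2*v)*(-3/7 + v + 2*v*(11 + v)/7) = 2*v*(-3/7 + v + 2*v*(11 + v)/7))
sqrt(z(u(-8, -3)) - 29954) = sqrt(2*((-3)**2 + 6*(-8))*(-3 + 2*((-3)**2 + 6*(-8))**2 + 29*((-3)**2 + 6*(-8)))/7 - 29954) = sqrt(2*(9 - 48)*(-3 + 2*(9 - 48)**2 + 29*(9 - 48))/7 - 29954) = sqrt((2/7)*(-39)*(-3 + 2*(-39)**2 + 29*(-39)) - 29954) = sqrt((2/7)*(-39)*(-3 + 2*1521 - 1131) - 29954) = sqrt((2/7)*(-39)*(-3 + 3042 - 1131) - 29954) = sqrt((2/7)*(-39)*1908 - 29954) = sqrt(-148824/7 - 29954) = sqrt(-358502/7) = I*sqrt(2509514)/7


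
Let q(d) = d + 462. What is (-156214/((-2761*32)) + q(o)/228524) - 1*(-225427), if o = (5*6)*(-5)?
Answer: 568941424113657/2523819056 ≈ 2.2543e+5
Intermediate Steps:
o = -150 (o = 30*(-5) = -150)
q(d) = 462 + d
(-156214/((-2761*32)) + q(o)/228524) - 1*(-225427) = (-156214/((-2761*32)) + (462 - 150)/228524) - 1*(-225427) = (-156214/(-88352) + 312*(1/228524)) + 225427 = (-156214*(-1/88352) + 78/57131) + 225427 = (78107/44176 + 78/57131) + 225427 = 4465776745/2523819056 + 225427 = 568941424113657/2523819056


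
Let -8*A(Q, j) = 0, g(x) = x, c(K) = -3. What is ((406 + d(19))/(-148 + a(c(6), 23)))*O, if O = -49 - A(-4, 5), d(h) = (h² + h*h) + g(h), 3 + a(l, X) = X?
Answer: 56203/128 ≈ 439.09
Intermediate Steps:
A(Q, j) = 0 (A(Q, j) = -⅛*0 = 0)
a(l, X) = -3 + X
d(h) = h + 2*h² (d(h) = (h² + h*h) + h = (h² + h²) + h = 2*h² + h = h + 2*h²)
O = -49 (O = -49 - 1*0 = -49 + 0 = -49)
((406 + d(19))/(-148 + a(c(6), 23)))*O = ((406 + 19*(1 + 2*19))/(-148 + (-3 + 23)))*(-49) = ((406 + 19*(1 + 38))/(-148 + 20))*(-49) = ((406 + 19*39)/(-128))*(-49) = ((406 + 741)*(-1/128))*(-49) = (1147*(-1/128))*(-49) = -1147/128*(-49) = 56203/128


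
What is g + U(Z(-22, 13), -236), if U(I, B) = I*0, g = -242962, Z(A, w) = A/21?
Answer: -242962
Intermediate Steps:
Z(A, w) = A/21 (Z(A, w) = A*(1/21) = A/21)
U(I, B) = 0
g + U(Z(-22, 13), -236) = -242962 + 0 = -242962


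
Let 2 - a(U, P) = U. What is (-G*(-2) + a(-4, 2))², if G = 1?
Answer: 64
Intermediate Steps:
a(U, P) = 2 - U
(-G*(-2) + a(-4, 2))² = (-1*1*(-2) + (2 - 1*(-4)))² = (-1*(-2) + (2 + 4))² = (2 + 6)² = 8² = 64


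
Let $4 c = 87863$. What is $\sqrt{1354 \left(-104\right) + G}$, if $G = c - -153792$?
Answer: $\frac{\sqrt{139767}}{2} \approx 186.93$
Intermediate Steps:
$c = \frac{87863}{4}$ ($c = \frac{1}{4} \cdot 87863 = \frac{87863}{4} \approx 21966.0$)
$G = \frac{703031}{4}$ ($G = \frac{87863}{4} - -153792 = \frac{87863}{4} + 153792 = \frac{703031}{4} \approx 1.7576 \cdot 10^{5}$)
$\sqrt{1354 \left(-104\right) + G} = \sqrt{1354 \left(-104\right) + \frac{703031}{4}} = \sqrt{-140816 + \frac{703031}{4}} = \sqrt{\frac{139767}{4}} = \frac{\sqrt{139767}}{2}$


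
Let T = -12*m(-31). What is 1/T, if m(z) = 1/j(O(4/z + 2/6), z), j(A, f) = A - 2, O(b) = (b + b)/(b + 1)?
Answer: 31/224 ≈ 0.13839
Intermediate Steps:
O(b) = 2*b/(1 + b) (O(b) = (2*b)/(1 + b) = 2*b/(1 + b))
j(A, f) = -2 + A
m(z) = 1/(-2 + 2*(⅓ + 4/z)/(4/3 + 4/z)) (m(z) = 1/(-2 + 2*(4/z + 2/6)/(1 + (4/z + 2/6))) = 1/(-2 + 2*(4/z + 2*(⅙))/(1 + (4/z + 2*(⅙)))) = 1/(-2 + 2*(4/z + ⅓)/(1 + (4/z + ⅓))) = 1/(-2 + 2*(⅓ + 4/z)/(1 + (⅓ + 4/z))) = 1/(-2 + 2*(⅓ + 4/z)/(4/3 + 4/z)))
T = 224/31 (T = -12*(-⅔ - 2/(-31)) = -12*(-⅔ - 2*(-1/31)) = -12*(-⅔ + 2/31) = -12*(-56/93) = 224/31 ≈ 7.2258)
1/T = 1/(224/31) = 31/224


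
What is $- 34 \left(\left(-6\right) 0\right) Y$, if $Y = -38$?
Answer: $0$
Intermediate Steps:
$- 34 \left(\left(-6\right) 0\right) Y = - 34 \left(\left(-6\right) 0\right) \left(-38\right) = \left(-34\right) 0 \left(-38\right) = 0 \left(-38\right) = 0$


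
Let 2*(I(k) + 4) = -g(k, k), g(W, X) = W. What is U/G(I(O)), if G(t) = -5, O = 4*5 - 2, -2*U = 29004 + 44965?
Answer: 73969/10 ≈ 7396.9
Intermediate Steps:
U = -73969/2 (U = -(29004 + 44965)/2 = -½*73969 = -73969/2 ≈ -36985.)
O = 18 (O = 20 - 2 = 18)
I(k) = -4 - k/2 (I(k) = -4 + (-k)/2 = -4 - k/2)
U/G(I(O)) = -73969/2/(-5) = -73969/2*(-⅕) = 73969/10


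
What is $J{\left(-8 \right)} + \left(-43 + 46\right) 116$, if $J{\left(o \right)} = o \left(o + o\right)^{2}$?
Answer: $-1700$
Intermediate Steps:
$J{\left(o \right)} = 4 o^{3}$ ($J{\left(o \right)} = o \left(2 o\right)^{2} = o 4 o^{2} = 4 o^{3}$)
$J{\left(-8 \right)} + \left(-43 + 46\right) 116 = 4 \left(-8\right)^{3} + \left(-43 + 46\right) 116 = 4 \left(-512\right) + 3 \cdot 116 = -2048 + 348 = -1700$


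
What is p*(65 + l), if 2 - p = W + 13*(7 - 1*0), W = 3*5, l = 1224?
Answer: -134056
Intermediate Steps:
W = 15
p = -104 (p = 2 - (15 + 13*(7 - 1*0)) = 2 - (15 + 13*(7 + 0)) = 2 - (15 + 13*7) = 2 - (15 + 91) = 2 - 1*106 = 2 - 106 = -104)
p*(65 + l) = -104*(65 + 1224) = -104*1289 = -134056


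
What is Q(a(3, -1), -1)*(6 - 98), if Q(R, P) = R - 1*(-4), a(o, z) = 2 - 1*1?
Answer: -460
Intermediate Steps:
a(o, z) = 1 (a(o, z) = 2 - 1 = 1)
Q(R, P) = 4 + R (Q(R, P) = R + 4 = 4 + R)
Q(a(3, -1), -1)*(6 - 98) = (4 + 1)*(6 - 98) = 5*(-92) = -460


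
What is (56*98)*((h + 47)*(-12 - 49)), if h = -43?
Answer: -1339072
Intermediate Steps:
(56*98)*((h + 47)*(-12 - 49)) = (56*98)*((-43 + 47)*(-12 - 49)) = 5488*(4*(-61)) = 5488*(-244) = -1339072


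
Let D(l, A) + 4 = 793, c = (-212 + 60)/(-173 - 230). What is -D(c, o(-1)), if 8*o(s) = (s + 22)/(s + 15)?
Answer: -789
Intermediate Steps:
o(s) = (22 + s)/(8*(15 + s)) (o(s) = ((s + 22)/(s + 15))/8 = ((22 + s)/(15 + s))/8 = (22 + s)/(8*(15 + s)))
c = 152/403 (c = -152/(-403) = -152*(-1/403) = 152/403 ≈ 0.37717)
D(l, A) = 789 (D(l, A) = -4 + 793 = 789)
-D(c, o(-1)) = -1*789 = -789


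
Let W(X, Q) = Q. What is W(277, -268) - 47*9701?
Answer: -456215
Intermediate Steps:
W(277, -268) - 47*9701 = -268 - 47*9701 = -268 - 455947 = -456215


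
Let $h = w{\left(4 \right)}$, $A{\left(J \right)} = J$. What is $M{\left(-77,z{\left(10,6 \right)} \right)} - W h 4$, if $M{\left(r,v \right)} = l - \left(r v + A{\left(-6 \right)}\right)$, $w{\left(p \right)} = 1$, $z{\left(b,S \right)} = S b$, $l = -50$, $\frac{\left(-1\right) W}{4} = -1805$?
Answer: $-24304$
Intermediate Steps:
$W = 7220$ ($W = \left(-4\right) \left(-1805\right) = 7220$)
$h = 1$
$M{\left(r,v \right)} = -44 - r v$ ($M{\left(r,v \right)} = -50 - \left(r v - 6\right) = -50 - \left(-6 + r v\right) = -44 - r v$)
$M{\left(-77,z{\left(10,6 \right)} \right)} - W h 4 = \left(-44 - - 77 \cdot 6 \cdot 10\right) - 7220 \cdot 1 \cdot 4 = \left(-44 - \left(-77\right) 60\right) - 7220 \cdot 4 = \left(-44 + 4620\right) - 28880 = 4576 - 28880 = -24304$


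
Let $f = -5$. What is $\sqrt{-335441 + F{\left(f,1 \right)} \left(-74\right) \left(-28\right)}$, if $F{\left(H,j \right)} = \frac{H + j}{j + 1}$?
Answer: $i \sqrt{339585} \approx 582.74 i$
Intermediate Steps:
$F{\left(H,j \right)} = \frac{H + j}{1 + j}$
$\sqrt{-335441 + F{\left(f,1 \right)} \left(-74\right) \left(-28\right)} = \sqrt{-335441 + \frac{-5 + 1}{1 + 1} \left(-74\right) \left(-28\right)} = \sqrt{-335441 + \frac{1}{2} \left(-4\right) \left(-74\right) \left(-28\right)} = \sqrt{-335441 + \left(-2\right) \left(-74\right) \left(-28\right)} = \sqrt{-335441 + 148 \left(-28\right)} = \sqrt{-335441 - 4144} = \sqrt{-339585} = i \sqrt{339585}$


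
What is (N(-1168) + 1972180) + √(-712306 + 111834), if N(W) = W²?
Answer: 3336404 + 2*I*√150118 ≈ 3.3364e+6 + 774.9*I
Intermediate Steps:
(N(-1168) + 1972180) + √(-712306 + 111834) = ((-1168)² + 1972180) + √(-712306 + 111834) = (1364224 + 1972180) + √(-600472) = 3336404 + 2*I*√150118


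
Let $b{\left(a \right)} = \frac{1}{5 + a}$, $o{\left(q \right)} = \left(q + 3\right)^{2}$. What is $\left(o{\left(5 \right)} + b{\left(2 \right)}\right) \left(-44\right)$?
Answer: $- \frac{19756}{7} \approx -2822.3$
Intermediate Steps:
$o{\left(q \right)} = \left(3 + q\right)^{2}$
$\left(o{\left(5 \right)} + b{\left(2 \right)}\right) \left(-44\right) = \left(\left(3 + 5\right)^{2} + \frac{1}{5 + 2}\right) \left(-44\right) = \left(8^{2} + \frac{1}{7}\right) \left(-44\right) = \left(64 + \frac{1}{7}\right) \left(-44\right) = \frac{449}{7} \left(-44\right) = - \frac{19756}{7}$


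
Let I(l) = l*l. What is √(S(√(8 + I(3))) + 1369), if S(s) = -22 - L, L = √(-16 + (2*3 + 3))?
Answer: √(1347 - I*√7) ≈ 36.702 - 0.036*I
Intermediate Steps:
I(l) = l²
L = I*√7 (L = √(-16 + (6 + 3)) = √(-16 + 9) = √(-7) = I*√7 ≈ 2.6458*I)
S(s) = -22 - I*√7
√(S(√(8 + I(3))) + 1369) = √((-22 - I*√7) + 1369) = √(1347 - I*√7)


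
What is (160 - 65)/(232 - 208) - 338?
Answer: -8017/24 ≈ -334.04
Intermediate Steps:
(160 - 65)/(232 - 208) - 338 = 95/24 - 338 = -8017/24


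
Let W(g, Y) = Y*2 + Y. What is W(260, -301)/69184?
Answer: -903/69184 ≈ -0.013052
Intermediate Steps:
W(g, Y) = 3*Y (W(g, Y) = 2*Y + Y = 3*Y)
W(260, -301)/69184 = (3*(-301))/69184 = -903*1/69184 = -903/69184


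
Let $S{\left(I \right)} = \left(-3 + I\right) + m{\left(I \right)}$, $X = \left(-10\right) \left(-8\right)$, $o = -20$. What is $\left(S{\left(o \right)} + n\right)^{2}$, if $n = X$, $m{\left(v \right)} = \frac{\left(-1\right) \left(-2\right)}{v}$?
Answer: $\frac{323761}{100} \approx 3237.6$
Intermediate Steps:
$m{\left(v \right)} = \frac{2}{v}$
$X = 80$
$n = 80$
$S{\left(I \right)} = -3 + I + \frac{2}{I}$ ($S{\left(I \right)} = \left(-3 + I\right) + \frac{2}{I} = -3 + I + \frac{2}{I}$)
$\left(S{\left(o \right)} + n\right)^{2} = \left(\left(-3 - 20 + \frac{2}{-20}\right) + 80\right)^{2} = \left(\left(-3 - 20 + 2 \left(- \frac{1}{20}\right)\right) + 80\right)^{2} = \left(\left(-3 - 20 - \frac{1}{10}\right) + 80\right)^{2} = \left(- \frac{231}{10} + 80\right)^{2} = \left(\frac{569}{10}\right)^{2} = \frac{323761}{100}$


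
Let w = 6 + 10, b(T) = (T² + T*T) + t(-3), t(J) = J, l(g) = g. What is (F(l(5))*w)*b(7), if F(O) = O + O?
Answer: 15200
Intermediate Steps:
F(O) = 2*O
b(T) = -3 + 2*T² (b(T) = (T² + T*T) - 3 = (T² + T²) - 3 = 2*T² - 3 = -3 + 2*T²)
w = 16
(F(l(5))*w)*b(7) = ((2*5)*16)*(-3 + 2*7²) = (10*16)*(-3 + 2*49) = 160*(-3 + 98) = 160*95 = 15200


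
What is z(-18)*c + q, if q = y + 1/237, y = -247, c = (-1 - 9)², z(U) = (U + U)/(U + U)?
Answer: -34838/237 ≈ -147.00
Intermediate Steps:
z(U) = 1 (z(U) = (2*U)/((2*U)) = (2*U)*(1/(2*U)) = 1)
c = 100 (c = (-10)² = 100)
q = -58538/237 (q = -247 + 1/237 = -58538/237 ≈ -247.00)
z(-18)*c + q = 1*100 - 58538/237 = 100 - 58538/237 = -34838/237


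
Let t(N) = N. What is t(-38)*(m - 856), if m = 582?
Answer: 10412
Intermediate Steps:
t(-38)*(m - 856) = -38*(582 - 856) = -38*(-274) = 10412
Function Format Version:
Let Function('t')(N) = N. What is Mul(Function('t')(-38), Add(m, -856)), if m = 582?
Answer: 10412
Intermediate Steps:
Mul(Function('t')(-38), Add(m, -856)) = Mul(-38, Add(582, -856)) = Mul(-38, -274) = 10412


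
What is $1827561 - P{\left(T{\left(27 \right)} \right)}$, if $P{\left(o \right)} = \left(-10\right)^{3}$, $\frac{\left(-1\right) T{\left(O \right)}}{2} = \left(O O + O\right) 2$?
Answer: $1828561$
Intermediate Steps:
$T{\left(O \right)} = - 4 O - 4 O^{2}$ ($T{\left(O \right)} = - 2 \left(O O + O\right) 2 = - 2 \left(O^{2} + O\right) 2 = - 2 \left(O + O^{2}\right) 2 = - 2 \left(2 O + 2 O^{2}\right) = - 4 O - 4 O^{2}$)
$P{\left(o \right)} = -1000$
$1827561 - P{\left(T{\left(27 \right)} \right)} = 1827561 - -1000 = 1827561 + 1000 = 1828561$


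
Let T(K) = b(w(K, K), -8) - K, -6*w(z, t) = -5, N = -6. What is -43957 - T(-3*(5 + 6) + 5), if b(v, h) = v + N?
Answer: -263879/6 ≈ -43980.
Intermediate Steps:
w(z, t) = ⅚ (w(z, t) = -⅙*(-5) = ⅚)
b(v, h) = -6 + v (b(v, h) = v - 6 = -6 + v)
T(K) = -31/6 - K (T(K) = (-6 + ⅚) - K = -31/6 - K)
-43957 - T(-3*(5 + 6) + 5) = -43957 - (-31/6 - (-3*(5 + 6) + 5)) = -43957 - (-31/6 - (-3*11 + 5)) = -43957 - (-31/6 - (-33 + 5)) = -43957 - (-31/6 - 1*(-28)) = -43957 - (-31/6 + 28) = -43957 - 1*137/6 = -43957 - 137/6 = -263879/6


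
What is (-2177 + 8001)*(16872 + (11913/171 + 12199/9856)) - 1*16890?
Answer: 591951511/6 ≈ 9.8659e+7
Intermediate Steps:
(-2177 + 8001)*(16872 + (11913/171 + 12199/9856)) - 1*16890 = 5824*(16872 + (11913*(1/171) + 12199*(1/9856))) - 16890 = 5824*(16872 + (209/3 + 1109/896)) - 16890 = 5824*(16872 + 190591/2688) - 16890 = 5824*(45542527/2688) - 16890 = 592052851/6 - 16890 = 591951511/6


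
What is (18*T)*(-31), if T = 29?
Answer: -16182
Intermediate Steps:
(18*T)*(-31) = (18*29)*(-31) = 522*(-31) = -16182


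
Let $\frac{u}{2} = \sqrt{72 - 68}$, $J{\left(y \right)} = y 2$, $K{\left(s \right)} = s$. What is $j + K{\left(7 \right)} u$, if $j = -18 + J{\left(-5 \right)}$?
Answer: $0$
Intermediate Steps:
$J{\left(y \right)} = 2 y$
$j = -28$ ($j = -18 + 2 \left(-5\right) = -18 - 10 = -28$)
$u = 4$ ($u = 2 \sqrt{72 - 68} = 2 \sqrt{4} = 2 \cdot 2 = 4$)
$j + K{\left(7 \right)} u = -28 + 7 \cdot 4 = -28 + 28 = 0$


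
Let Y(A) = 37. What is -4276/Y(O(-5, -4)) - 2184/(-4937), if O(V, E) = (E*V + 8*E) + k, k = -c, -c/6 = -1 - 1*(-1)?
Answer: -21029804/182669 ≈ -115.13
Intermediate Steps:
c = 0 (c = -6*(-1 - 1*(-1)) = -6*(-1 + 1) = -6*0 = 0)
k = 0 (k = -1*0 = 0)
O(V, E) = 8*E + E*V (O(V, E) = (E*V + 8*E) + 0 = (8*E + E*V) + 0 = 8*E + E*V)
-4276/Y(O(-5, -4)) - 2184/(-4937) = -4276/37 - 2184/(-4937) = -4276*1/37 - 2184*(-1/4937) = -4276/37 + 2184/4937 = -21029804/182669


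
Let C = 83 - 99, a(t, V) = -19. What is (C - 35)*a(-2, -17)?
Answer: 969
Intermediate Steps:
C = -16
(C - 35)*a(-2, -17) = (-16 - 35)*(-19) = -51*(-19) = 969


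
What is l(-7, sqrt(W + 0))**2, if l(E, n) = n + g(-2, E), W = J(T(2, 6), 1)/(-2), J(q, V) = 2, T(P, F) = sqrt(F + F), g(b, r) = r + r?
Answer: (14 - I)**2 ≈ 195.0 - 28.0*I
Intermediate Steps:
g(b, r) = 2*r
T(P, F) = sqrt(2)*sqrt(F) (T(P, F) = sqrt(2*F) = sqrt(2)*sqrt(F))
W = -1 (W = 2/(-2) = 2*(-1/2) = -1)
l(E, n) = n + 2*E
l(-7, sqrt(W + 0))**2 = (sqrt(-1 + 0) + 2*(-7))**2 = (sqrt(-1) - 14)**2 = (I - 14)**2 = (-14 + I)**2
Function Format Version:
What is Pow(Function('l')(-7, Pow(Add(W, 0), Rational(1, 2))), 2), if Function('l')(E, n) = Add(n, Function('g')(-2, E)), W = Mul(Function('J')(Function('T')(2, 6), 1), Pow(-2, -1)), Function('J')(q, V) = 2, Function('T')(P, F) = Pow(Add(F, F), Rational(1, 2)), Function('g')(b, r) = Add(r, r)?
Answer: Pow(Add(14, Mul(-1, I)), 2) ≈ Add(195.00, Mul(-28.000, I))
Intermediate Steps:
Function('g')(b, r) = Mul(2, r)
Function('T')(P, F) = Mul(Pow(2, Rational(1, 2)), Pow(F, Rational(1, 2))) (Function('T')(P, F) = Pow(Mul(2, F), Rational(1, 2)) = Mul(Pow(2, Rational(1, 2)), Pow(F, Rational(1, 2))))
W = -1 (W = Mul(2, Pow(-2, -1)) = Mul(2, Rational(-1, 2)) = -1)
Function('l')(E, n) = Add(n, Mul(2, E))
Pow(Function('l')(-7, Pow(Add(W, 0), Rational(1, 2))), 2) = Pow(Add(Pow(Add(-1, 0), Rational(1, 2)), Mul(2, -7)), 2) = Pow(Add(Pow(-1, Rational(1, 2)), -14), 2) = Pow(Add(I, -14), 2) = Pow(Add(-14, I), 2)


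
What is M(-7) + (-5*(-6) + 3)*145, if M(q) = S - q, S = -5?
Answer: 4787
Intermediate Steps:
M(q) = -5 - q
M(-7) + (-5*(-6) + 3)*145 = (-5 - 1*(-7)) + (-5*(-6) + 3)*145 = (-5 + 7) + (30 + 3)*145 = 2 + 33*145 = 2 + 4785 = 4787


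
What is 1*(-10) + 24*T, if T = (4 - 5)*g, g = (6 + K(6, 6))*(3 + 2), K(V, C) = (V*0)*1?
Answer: -730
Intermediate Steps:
K(V, C) = 0 (K(V, C) = 0*1 = 0)
g = 30 (g = (6 + 0)*(3 + 2) = 6*5 = 30)
T = -30 (T = (4 - 5)*30 = -1*30 = -30)
1*(-10) + 24*T = 1*(-10) + 24*(-30) = -10 - 720 = -730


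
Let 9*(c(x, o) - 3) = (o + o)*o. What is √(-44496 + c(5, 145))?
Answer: I*√358387/3 ≈ 199.55*I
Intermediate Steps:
c(x, o) = 3 + 2*o²/9 (c(x, o) = 3 + ((o + o)*o)/9 = 3 + ((2*o)*o)/9 = 3 + (2*o²)/9 = 3 + 2*o²/9)
√(-44496 + c(5, 145)) = √(-44496 + (3 + (2/9)*145²)) = √(-44496 + (3 + (2/9)*21025)) = √(-44496 + (3 + 42050/9)) = √(-44496 + 42077/9) = √(-358387/9) = I*√358387/3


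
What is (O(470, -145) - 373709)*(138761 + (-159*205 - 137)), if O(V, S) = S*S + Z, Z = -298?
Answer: -37426328478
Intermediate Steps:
O(V, S) = -298 + S² (O(V, S) = S*S - 298 = S² - 298 = -298 + S²)
(O(470, -145) - 373709)*(138761 + (-159*205 - 137)) = ((-298 + (-145)²) - 373709)*(138761 + (-159*205 - 137)) = ((-298 + 21025) - 373709)*(138761 + (-32595 - 137)) = (20727 - 373709)*(138761 - 32732) = -352982*106029 = -37426328478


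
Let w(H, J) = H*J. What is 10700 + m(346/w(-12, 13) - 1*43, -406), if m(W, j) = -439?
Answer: 10261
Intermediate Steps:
10700 + m(346/w(-12, 13) - 1*43, -406) = 10700 - 439 = 10261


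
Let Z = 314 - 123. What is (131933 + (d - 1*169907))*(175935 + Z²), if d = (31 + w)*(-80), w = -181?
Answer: -5517293184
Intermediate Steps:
d = 12000 (d = (31 - 181)*(-80) = -150*(-80) = 12000)
Z = 191
(131933 + (d - 1*169907))*(175935 + Z²) = (131933 + (12000 - 1*169907))*(175935 + 191²) = (131933 + (12000 - 169907))*(175935 + 36481) = (131933 - 157907)*212416 = -25974*212416 = -5517293184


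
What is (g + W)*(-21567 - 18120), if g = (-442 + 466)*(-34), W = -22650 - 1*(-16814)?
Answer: 263997924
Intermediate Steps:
W = -5836 (W = -22650 + 16814 = -5836)
g = -816 (g = 24*(-34) = -816)
(g + W)*(-21567 - 18120) = (-816 - 5836)*(-21567 - 18120) = -6652*(-39687) = 263997924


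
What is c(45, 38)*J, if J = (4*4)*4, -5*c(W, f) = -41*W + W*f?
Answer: 1728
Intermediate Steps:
c(W, f) = 41*W/5 - W*f/5 (c(W, f) = -(-41*W + W*f)/5 = 41*W/5 - W*f/5)
J = 64 (J = 16*4 = 64)
c(45, 38)*J = ((⅕)*45*(41 - 1*38))*64 = ((⅕)*45*(41 - 38))*64 = ((⅕)*45*3)*64 = 27*64 = 1728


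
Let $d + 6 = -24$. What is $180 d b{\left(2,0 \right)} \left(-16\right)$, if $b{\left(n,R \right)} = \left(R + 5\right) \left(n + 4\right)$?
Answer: $2592000$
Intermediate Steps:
$b{\left(n,R \right)} = \left(4 + n\right) \left(5 + R\right)$ ($b{\left(n,R \right)} = \left(5 + R\right) \left(4 + n\right) = \left(4 + n\right) \left(5 + R\right)$)
$d = -30$ ($d = -6 - 24 = -30$)
$180 d b{\left(2,0 \right)} \left(-16\right) = 180 - 30 \left(20 + 4 \cdot 0 + 5 \cdot 2 + 0 \cdot 2\right) \left(-16\right) = 180 - 30 \left(20 + 0 + 10 + 0\right) \left(-16\right) = 180 \left(-30\right) 30 \left(-16\right) = 180 \left(\left(-900\right) \left(-16\right)\right) = 180 \cdot 14400 = 2592000$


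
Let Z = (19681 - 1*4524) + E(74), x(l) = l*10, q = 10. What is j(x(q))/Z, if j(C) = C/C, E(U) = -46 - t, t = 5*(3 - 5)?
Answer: 1/15121 ≈ 6.6133e-5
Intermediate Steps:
t = -10 (t = 5*(-2) = -10)
E(U) = -36 (E(U) = -46 - 1*(-10) = -46 + 10 = -36)
x(l) = 10*l
j(C) = 1
Z = 15121 (Z = (19681 - 1*4524) - 36 = (19681 - 4524) - 36 = 15157 - 36 = 15121)
j(x(q))/Z = 1/15121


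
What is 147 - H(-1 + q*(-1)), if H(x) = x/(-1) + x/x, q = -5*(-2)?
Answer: 135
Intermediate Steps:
q = 10
H(x) = 1 - x (H(x) = x*(-1) + 1 = -x + 1 = 1 - x)
147 - H(-1 + q*(-1)) = 147 - (1 - (-1 + 10*(-1))) = 147 - (1 - (-1 - 10)) = 147 - (1 - 1*(-11)) = 147 - (1 + 11) = 147 - 1*12 = 147 - 12 = 135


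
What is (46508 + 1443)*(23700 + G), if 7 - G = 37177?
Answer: -645899970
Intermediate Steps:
G = -37170 (G = 7 - 1*37177 = 7 - 37177 = -37170)
(46508 + 1443)*(23700 + G) = (46508 + 1443)*(23700 - 37170) = 47951*(-13470) = -645899970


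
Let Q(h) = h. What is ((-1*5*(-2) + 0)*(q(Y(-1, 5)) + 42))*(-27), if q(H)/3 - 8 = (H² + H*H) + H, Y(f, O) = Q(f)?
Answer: -18630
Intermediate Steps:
Y(f, O) = f
q(H) = 24 + 3*H + 6*H² (q(H) = 24 + 3*((H² + H*H) + H) = 24 + 3*((H² + H²) + H) = 24 + 3*(2*H² + H) = 24 + 3*(H + 2*H²) = 24 + (3*H + 6*H²) = 24 + 3*H + 6*H²)
((-1*5*(-2) + 0)*(q(Y(-1, 5)) + 42))*(-27) = ((-1*5*(-2) + 0)*((24 + 3*(-1) + 6*(-1)²) + 42))*(-27) = ((-5*(-2) + 0)*((24 - 3 + 6*1) + 42))*(-27) = ((10 + 0)*((24 - 3 + 6) + 42))*(-27) = (10*(27 + 42))*(-27) = (10*69)*(-27) = 690*(-27) = -18630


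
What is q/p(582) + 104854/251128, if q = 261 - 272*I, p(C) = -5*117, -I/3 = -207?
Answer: 2356351551/8161660 ≈ 288.71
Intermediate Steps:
I = 621 (I = -3*(-207) = 621)
p(C) = -585
q = -168651 (q = 261 - 272*621 = 261 - 168912 = -168651)
q/p(582) + 104854/251128 = -168651/(-585) + 104854/251128 = -168651*(-1/585) + 104854*(1/251128) = 18739/65 + 52427/125564 = 2356351551/8161660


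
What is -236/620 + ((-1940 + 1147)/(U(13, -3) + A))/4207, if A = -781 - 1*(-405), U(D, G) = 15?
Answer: -89481978/235402685 ≈ -0.38012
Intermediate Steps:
A = -376 (A = -781 + 405 = -376)
-236/620 + ((-1940 + 1147)/(U(13, -3) + A))/4207 = -236/620 + ((-1940 + 1147)/(15 - 376))/4207 = -236*1/620 - 793/(-361)*(1/4207) = -59/155 - 793*(-1/361)*(1/4207) = -59/155 + (793/361)*(1/4207) = -59/155 + 793/1518727 = -89481978/235402685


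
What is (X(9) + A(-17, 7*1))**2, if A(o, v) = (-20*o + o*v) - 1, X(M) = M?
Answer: 52441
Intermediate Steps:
A(o, v) = -1 - 20*o + o*v
(X(9) + A(-17, 7*1))**2 = (9 + (-1 - 20*(-17) - 119))**2 = (9 + (-1 + 340 - 17*7))**2 = (9 + (-1 + 340 - 119))**2 = (9 + 220)**2 = 229**2 = 52441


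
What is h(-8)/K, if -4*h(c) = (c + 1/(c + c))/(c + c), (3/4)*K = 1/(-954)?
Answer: 184599/2048 ≈ 90.136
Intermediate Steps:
K = -2/1431 (K = (4/3)/(-954) = (4/3)*(-1/954) = -2/1431 ≈ -0.0013976)
h(c) = -(c + 1/(2*c))/(8*c) (h(c) = -(c + 1/(c + c))/(4*(c + c)) = -(c + 1/(2*c))/(4*(2*c)) = -(c + 1/(2*c))*1/(2*c)/4 = -(c + 1/(2*c))/(8*c))
h(-8)/K = (-⅛ - 1/16/(-8)²)/(-2/1431) = (-⅛ - 1/16*1/64)*(-1431/2) = (-⅛ - 1/1024)*(-1431/2) = -129/1024*(-1431/2) = 184599/2048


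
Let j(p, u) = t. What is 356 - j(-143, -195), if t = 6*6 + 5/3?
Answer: 955/3 ≈ 318.33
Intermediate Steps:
t = 113/3 (t = 36 + 5*(⅓) = 36 + 5/3 = 113/3 ≈ 37.667)
j(p, u) = 113/3
356 - j(-143, -195) = 356 - 1*113/3 = 356 - 113/3 = 955/3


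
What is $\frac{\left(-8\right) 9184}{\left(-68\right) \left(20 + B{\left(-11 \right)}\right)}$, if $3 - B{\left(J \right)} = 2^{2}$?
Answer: $\frac{18368}{323} \approx 56.867$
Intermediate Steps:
$B{\left(J \right)} = -1$ ($B{\left(J \right)} = 3 - 2^{2} = 3 - 4 = -1$)
$\frac{\left(-8\right) 9184}{\left(-68\right) \left(20 + B{\left(-11 \right)}\right)} = \frac{\left(-8\right) 9184}{\left(-68\right) \left(20 - 1\right)} = - \frac{73472}{\left(-68\right) 19} = - \frac{73472}{-1292} = \left(-73472\right) \left(- \frac{1}{1292}\right) = \frac{18368}{323}$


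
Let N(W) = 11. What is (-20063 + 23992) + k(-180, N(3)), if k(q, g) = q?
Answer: 3749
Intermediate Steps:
(-20063 + 23992) + k(-180, N(3)) = (-20063 + 23992) - 180 = 3929 - 180 = 3749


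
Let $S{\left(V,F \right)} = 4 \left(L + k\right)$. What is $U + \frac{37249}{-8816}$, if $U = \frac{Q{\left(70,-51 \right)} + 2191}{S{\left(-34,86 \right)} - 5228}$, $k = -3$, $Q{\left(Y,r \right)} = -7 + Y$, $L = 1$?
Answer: $- \frac{7675251}{1648592} \approx -4.6556$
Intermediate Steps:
$S{\left(V,F \right)} = -8$ ($S{\left(V,F \right)} = 4 \left(1 - 3\right) = 4 \left(-2\right) = -8$)
$U = - \frac{161}{374}$ ($U = \frac{\left(-7 + 70\right) + 2191}{-8 - 5228} = \frac{63 + 2191}{-5236} = 2254 \left(- \frac{1}{5236}\right) = - \frac{161}{374} \approx -0.43048$)
$U + \frac{37249}{-8816} = - \frac{161}{374} + \frac{37249}{-8816} = - \frac{161}{374} + 37249 \left(- \frac{1}{8816}\right) = - \frac{161}{374} - \frac{37249}{8816} = - \frac{7675251}{1648592}$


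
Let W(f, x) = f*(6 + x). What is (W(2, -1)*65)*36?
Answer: 23400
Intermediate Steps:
(W(2, -1)*65)*36 = ((2*(6 - 1))*65)*36 = ((2*5)*65)*36 = (10*65)*36 = 650*36 = 23400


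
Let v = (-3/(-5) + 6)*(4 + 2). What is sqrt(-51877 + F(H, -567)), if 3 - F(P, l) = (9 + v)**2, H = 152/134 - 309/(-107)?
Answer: I*sqrt(1355899)/5 ≈ 232.89*I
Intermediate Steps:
v = 198/5 (v = (-3*(-1/5) + 6)*6 = (3/5 + 6)*6 = (33/5)*6 = 198/5 ≈ 39.600)
H = 28835/7169 (H = 152*(1/134) - 309*(-1/107) = 76/67 + 309/107 = 28835/7169 ≈ 4.0222)
F(P, l) = -58974/25 (F(P, l) = 3 - (9 + 198/5)**2 = 3 - (243/5)**2 = 3 - 1*59049/25 = 3 - 59049/25 = -58974/25)
sqrt(-51877 + F(H, -567)) = sqrt(-51877 - 58974/25) = sqrt(-1355899/25) = I*sqrt(1355899)/5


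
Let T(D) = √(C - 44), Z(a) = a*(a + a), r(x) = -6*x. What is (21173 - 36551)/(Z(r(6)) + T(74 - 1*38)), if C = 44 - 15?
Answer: -13286592/2239493 + 5126*I*√15/2239493 ≈ -5.9329 + 0.0088649*I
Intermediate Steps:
C = 29
Z(a) = 2*a² (Z(a) = a*(2*a) = 2*a²)
T(D) = I*√15 (T(D) = √(29 - 44) = √(-15) = I*√15)
(21173 - 36551)/(Z(r(6)) + T(74 - 1*38)) = (21173 - 36551)/(2*(-6*6)² + I*√15) = -15378/(2*(-36)² + I*√15) = -15378/(2*1296 + I*√15) = -15378/(2592 + I*√15)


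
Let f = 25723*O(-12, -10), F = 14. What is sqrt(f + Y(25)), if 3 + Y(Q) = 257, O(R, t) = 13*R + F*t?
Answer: I*sqrt(7613754) ≈ 2759.3*I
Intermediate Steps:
O(R, t) = 13*R + 14*t
Y(Q) = 254 (Y(Q) = -3 + 257 = 254)
f = -7614008 (f = 25723*(13*(-12) + 14*(-10)) = 25723*(-156 - 140) = 25723*(-296) = -7614008)
sqrt(f + Y(25)) = sqrt(-7614008 + 254) = sqrt(-7613754) = I*sqrt(7613754)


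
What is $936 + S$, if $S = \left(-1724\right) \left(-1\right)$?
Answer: $2660$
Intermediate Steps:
$S = 1724$
$936 + S = 936 + 1724 = 2660$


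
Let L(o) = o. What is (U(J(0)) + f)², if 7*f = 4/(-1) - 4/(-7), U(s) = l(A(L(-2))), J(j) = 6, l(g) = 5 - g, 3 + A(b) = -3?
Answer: 265225/2401 ≈ 110.46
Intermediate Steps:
A(b) = -6 (A(b) = -3 - 3 = -6)
U(s) = 11 (U(s) = 5 - 1*(-6) = 5 + 6 = 11)
f = -24/49 (f = (4/(-1) - 4/(-7))/7 = (4*(-1) - 4*(-⅐))/7 = (-4 + 4/7)/7 = (⅐)*(-24/7) = -24/49 ≈ -0.48980)
(U(J(0)) + f)² = (11 - 24/49)² = (515/49)² = 265225/2401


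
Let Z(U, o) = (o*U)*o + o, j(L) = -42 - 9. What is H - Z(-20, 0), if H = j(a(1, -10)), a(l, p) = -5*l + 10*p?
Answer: -51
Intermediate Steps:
j(L) = -51
Z(U, o) = o + U*o² (Z(U, o) = (U*o)*o + o = U*o² + o = o + U*o²)
H = -51
H - Z(-20, 0) = -51 - 0*(1 - 20*0) = -51 - 0*(1 + 0) = -51 - 0 = -51 - 1*0 = -51 + 0 = -51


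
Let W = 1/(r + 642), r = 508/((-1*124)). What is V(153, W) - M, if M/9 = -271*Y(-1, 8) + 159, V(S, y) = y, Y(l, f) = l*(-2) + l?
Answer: 19933231/19775 ≈ 1008.0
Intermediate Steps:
Y(l, f) = -l (Y(l, f) = -2*l + l = -l)
r = -127/31 (r = 508/(-124) = 508*(-1/124) = -127/31 ≈ -4.0968)
W = 31/19775 (W = 1/(-127/31 + 642) = 1/(19775/31) = 31/19775 ≈ 0.0015676)
M = -1008 (M = 9*(-(-271)*(-1) + 159) = 9*(-271*1 + 159) = 9*(-271 + 159) = 9*(-112) = -1008)
V(153, W) - M = 31/19775 - 1*(-1008) = 31/19775 + 1008 = 19933231/19775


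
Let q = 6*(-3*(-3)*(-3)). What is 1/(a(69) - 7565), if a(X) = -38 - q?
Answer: -1/7441 ≈ -0.00013439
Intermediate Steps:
q = -162 (q = 6*(9*(-3)) = 6*(-27) = -162)
a(X) = 124 (a(X) = -38 - 1*(-162) = -38 + 162 = 124)
1/(a(69) - 7565) = 1/(124 - 7565) = 1/(-7441) = -1/7441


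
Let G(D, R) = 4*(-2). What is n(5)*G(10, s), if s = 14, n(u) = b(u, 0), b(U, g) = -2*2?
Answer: 32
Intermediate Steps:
b(U, g) = -4
n(u) = -4
G(D, R) = -8
n(5)*G(10, s) = -4*(-8) = 32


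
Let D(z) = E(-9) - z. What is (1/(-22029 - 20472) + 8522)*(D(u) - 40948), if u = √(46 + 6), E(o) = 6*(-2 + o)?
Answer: -14855005070294/42501 - 724387042*√13/42501 ≈ -3.4958e+8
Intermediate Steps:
E(o) = -12 + 6*o
u = 2*√13 (u = √52 = 2*√13 ≈ 7.2111)
D(z) = -66 - z (D(z) = (-12 + 6*(-9)) - z = (-12 - 54) - z = -66 - z)
(1/(-22029 - 20472) + 8522)*(D(u) - 40948) = (1/(-22029 - 20472) + 8522)*((-66 - 2*√13) - 40948) = (1/(-42501) + 8522)*((-66 - 2*√13) - 40948) = (-1/42501 + 8522)*(-41014 - 2*√13) = 362193521*(-41014 - 2*√13)/42501 = -14855005070294/42501 - 724387042*√13/42501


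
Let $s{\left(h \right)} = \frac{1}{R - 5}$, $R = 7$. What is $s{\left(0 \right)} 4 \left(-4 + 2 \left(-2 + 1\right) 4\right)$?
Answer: $-24$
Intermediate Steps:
$s{\left(h \right)} = \frac{1}{2}$ ($s{\left(h \right)} = \frac{1}{7 - 5} = \frac{1}{2}$)
$s{\left(0 \right)} 4 \left(-4 + 2 \left(-2 + 1\right) 4\right) = \frac{1}{2} \cdot 4 \left(-4 + 2 \left(-2 + 1\right) 4\right) = 2 \left(-4 + 2 \left(\left(-1\right) 4\right)\right) = 2 \left(-4 + 2 \left(-4\right)\right) = 2 \left(-4 - 8\right) = 2 \left(-12\right) = -24$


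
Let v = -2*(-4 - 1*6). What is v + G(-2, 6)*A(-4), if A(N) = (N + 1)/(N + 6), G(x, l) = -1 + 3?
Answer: 17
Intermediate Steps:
G(x, l) = 2
A(N) = (1 + N)/(6 + N)
v = 20 (v = -2*(-4 - 6) = -2*(-10) = 20)
v + G(-2, 6)*A(-4) = 20 + 2*((1 - 4)/(6 - 4)) = 20 + 2*(-3/2) = 20 - 3 = 17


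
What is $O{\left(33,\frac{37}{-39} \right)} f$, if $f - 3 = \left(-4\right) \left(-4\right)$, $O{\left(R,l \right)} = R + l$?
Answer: $\frac{23750}{39} \approx 608.97$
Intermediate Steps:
$f = 19$ ($f = 3 - -16 = 3 + 16 = 19$)
$O{\left(33,\frac{37}{-39} \right)} f = \left(33 + \frac{37}{-39}\right) 19 = \left(33 + 37 \left(- \frac{1}{39}\right)\right) 19 = \left(33 - \frac{37}{39}\right) 19 = \frac{1250}{39} \cdot 19 = \frac{23750}{39}$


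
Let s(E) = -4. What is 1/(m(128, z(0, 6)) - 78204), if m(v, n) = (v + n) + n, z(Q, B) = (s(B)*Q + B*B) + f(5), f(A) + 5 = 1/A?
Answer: -5/390068 ≈ -1.2818e-5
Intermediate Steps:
f(A) = -5 + 1/A
z(Q, B) = -24/5 + B**2 - 4*Q (z(Q, B) = (-4*Q + B*B) + (-5 + 1/5) = (-4*Q + B**2) + (-5 + 1/5) = (B**2 - 4*Q) - 24/5 = -24/5 + B**2 - 4*Q)
m(v, n) = v + 2*n (m(v, n) = (n + v) + n = v + 2*n)
1/(m(128, z(0, 6)) - 78204) = 1/((128 + 2*(-24/5 + 6**2 - 4*0)) - 78204) = 1/((128 + 2*(-24/5 + 36 + 0)) - 78204) = 1/((128 + 2*(156/5)) - 78204) = 1/((128 + 312/5) - 78204) = 1/(952/5 - 78204) = 1/(-390068/5) = -5/390068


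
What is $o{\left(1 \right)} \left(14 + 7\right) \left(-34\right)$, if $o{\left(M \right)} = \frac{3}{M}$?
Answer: $-2142$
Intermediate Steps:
$o{\left(1 \right)} \left(14 + 7\right) \left(-34\right) = \frac{3}{1} \left(14 + 7\right) \left(-34\right) = 3 \cdot 1 \cdot 21 \left(-34\right) = 3 \cdot 21 \left(-34\right) = 63 \left(-34\right) = -2142$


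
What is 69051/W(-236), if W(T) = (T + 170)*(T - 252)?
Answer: 23017/10736 ≈ 2.1439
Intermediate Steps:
W(T) = (-252 + T)*(170 + T) (W(T) = (170 + T)*(-252 + T) = (-252 + T)*(170 + T))
69051/W(-236) = 69051/(-42840 + (-236)² - 82*(-236)) = 69051/(-42840 + 55696 + 19352) = 69051/32208 = 69051*(1/32208) = 23017/10736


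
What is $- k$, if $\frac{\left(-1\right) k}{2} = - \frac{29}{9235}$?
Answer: $- \frac{58}{9235} \approx -0.0062805$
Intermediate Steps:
$k = \frac{58}{9235}$ ($k = - 2 \left(- \frac{29}{9235}\right) = - 2 \left(\left(-29\right) \frac{1}{9235}\right) = \left(-2\right) \left(- \frac{29}{9235}\right) = \frac{58}{9235} \approx 0.0062805$)
$- k = \left(-1\right) \frac{58}{9235} = - \frac{58}{9235}$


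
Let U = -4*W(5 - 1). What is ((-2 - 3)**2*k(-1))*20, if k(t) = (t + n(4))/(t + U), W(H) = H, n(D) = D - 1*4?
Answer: 500/17 ≈ 29.412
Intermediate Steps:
n(D) = -4 + D (n(D) = D - 4 = -4 + D)
U = -16 (U = -4*(5 - 1) = -4*4 = -16)
k(t) = t/(-16 + t) (k(t) = (t + (-4 + 4))/(t - 16) = (t + 0)/(-16 + t) = t/(-16 + t))
((-2 - 3)**2*k(-1))*20 = ((-2 - 3)**2*(-1/(-16 - 1)))*20 = ((-5)**2*(-1/(-17)))*20 = (25*(-1*(-1/17)))*20 = (25*(1/17))*20 = (25/17)*20 = 500/17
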